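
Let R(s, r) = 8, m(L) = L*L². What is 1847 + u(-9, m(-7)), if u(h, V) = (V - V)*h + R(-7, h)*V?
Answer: -897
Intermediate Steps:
m(L) = L³
u(h, V) = 8*V (u(h, V) = (V - V)*h + 8*V = 0*h + 8*V = 0 + 8*V = 8*V)
1847 + u(-9, m(-7)) = 1847 + 8*(-7)³ = 1847 + 8*(-343) = 1847 - 2744 = -897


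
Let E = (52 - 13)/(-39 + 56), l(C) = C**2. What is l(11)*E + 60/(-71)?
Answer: 334029/1207 ≈ 276.74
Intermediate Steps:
E = 39/17 ≈ 2.2941
l(11)*E + 60/(-71) = 11**2*(39/17) + 60/(-71) = 121*(39/17) + 60*(-1/71) = 4719/17 - 60/71 = 334029/1207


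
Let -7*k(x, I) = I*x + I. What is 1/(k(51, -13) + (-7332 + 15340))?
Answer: 7/56732 ≈ 0.00012339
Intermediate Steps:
k(x, I) = -I/7 - I*x/7 (k(x, I) = -(I*x + I)/7 = -(I + I*x)/7 = -I/7 - I*x/7)
1/(k(51, -13) + (-7332 + 15340)) = 1/(-⅐*(-13)*(1 + 51) + (-7332 + 15340)) = 1/(-⅐*(-13)*52 + 8008) = 1/(676/7 + 8008) = 1/(56732/7) = 7/56732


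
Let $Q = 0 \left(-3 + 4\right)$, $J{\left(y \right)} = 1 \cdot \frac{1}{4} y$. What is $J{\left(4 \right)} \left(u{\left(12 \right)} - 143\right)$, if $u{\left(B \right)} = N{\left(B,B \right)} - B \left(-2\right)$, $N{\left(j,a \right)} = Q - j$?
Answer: $-131$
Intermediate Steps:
$J{\left(y \right)} = \frac{y}{4}$ ($J{\left(y \right)} = 1 \cdot \frac{1}{4} y = \frac{y}{4}$)
$Q = 0$ ($Q = 0 \cdot 1 = 0$)
$N{\left(j,a \right)} = - j$ ($N{\left(j,a \right)} = 0 - j = - j$)
$u{\left(B \right)} = B$ ($u{\left(B \right)} = - B - B \left(-2\right) = - B - - 2 B = - B + 2 B = B$)
$J{\left(4 \right)} \left(u{\left(12 \right)} - 143\right) = \frac{1}{4} \cdot 4 \left(12 - 143\right) = 1 \left(-131\right) = -131$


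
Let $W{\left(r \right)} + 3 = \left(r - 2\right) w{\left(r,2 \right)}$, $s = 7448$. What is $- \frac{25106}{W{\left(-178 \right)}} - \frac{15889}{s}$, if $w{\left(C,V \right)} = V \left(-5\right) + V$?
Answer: $- \frac{209821981}{10702776} \approx -19.604$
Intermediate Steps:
$w{\left(C,V \right)} = - 4 V$ ($w{\left(C,V \right)} = - 5 V + V = - 4 V$)
$W{\left(r \right)} = 13 - 8 r$ ($W{\left(r \right)} = -3 + \left(r - 2\right) \left(\left(-4\right) 2\right) = -3 + \left(-2 + r\right) \left(-8\right) = -3 - \left(-16 + 8 r\right) = 13 - 8 r$)
$- \frac{25106}{W{\left(-178 \right)}} - \frac{15889}{s} = - \frac{25106}{13 - -1424} - \frac{15889}{7448} = - \frac{25106}{13 + 1424} - \frac{15889}{7448} = - \frac{25106}{1437} - \frac{15889}{7448} = - \frac{209821981}{10702776}$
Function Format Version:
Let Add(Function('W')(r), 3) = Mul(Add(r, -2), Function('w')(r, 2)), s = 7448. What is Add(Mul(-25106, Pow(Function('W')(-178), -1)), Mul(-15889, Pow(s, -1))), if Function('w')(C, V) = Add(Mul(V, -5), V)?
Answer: Rational(-209821981, 10702776) ≈ -19.604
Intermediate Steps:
Function('w')(C, V) = Mul(-4, V) (Function('w')(C, V) = Add(Mul(-5, V), V) = Mul(-4, V))
Function('W')(r) = Add(13, Mul(-8, r)) (Function('W')(r) = Add(-3, Mul(Add(r, -2), Mul(-4, 2))) = Add(-3, Mul(Add(-2, r), -8)) = Add(-3, Add(16, Mul(-8, r))) = Add(13, Mul(-8, r)))
Add(Mul(-25106, Pow(Function('W')(-178), -1)), Mul(-15889, Pow(s, -1))) = Add(Mul(-25106, Pow(Add(13, Mul(-8, -178)), -1)), Mul(-15889, Pow(7448, -1))) = Add(Mul(-25106, Pow(Add(13, 1424), -1)), Mul(-15889, Rational(1, 7448))) = Add(Mul(-25106, Pow(1437, -1)), Rational(-15889, 7448)) = Add(Mul(-25106, Rational(1, 1437)), Rational(-15889, 7448)) = Add(Rational(-25106, 1437), Rational(-15889, 7448)) = Rational(-209821981, 10702776)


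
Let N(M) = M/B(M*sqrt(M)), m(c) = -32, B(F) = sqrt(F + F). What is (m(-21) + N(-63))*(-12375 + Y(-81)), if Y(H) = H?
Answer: 398592 + 6228*(-7)**(1/4)*sqrt(6) ≈ 4.1614e+5 + 17546.0*I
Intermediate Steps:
B(F) = sqrt(2)*sqrt(F) (B(F) = sqrt(2*F) = sqrt(2)*sqrt(F))
N(M) = M*sqrt(2)/(2*sqrt(M**(3/2))) (N(M) = M/((sqrt(2)*sqrt(M*sqrt(M)))) = M/((sqrt(2)*sqrt(M**(3/2)))) = M*(sqrt(2)/(2*sqrt(M**(3/2)))) = M*sqrt(2)/(2*sqrt(M**(3/2))))
(m(-21) + N(-63))*(-12375 + Y(-81)) = (-32 + (1/2)*(-63)*sqrt(2)/sqrt((-63)**(3/2)))*(-12375 - 81) = (-32 + (1/2)*(-63)*sqrt(2)/sqrt(-189*I*sqrt(7)))*(-12456) = (-32 + (1/2)*(-63)*sqrt(2)*(sqrt(3)*7**(1/4)/(63*sqrt(-I))))*(-12456) = (-32 - sqrt(6)*7**(1/4)/(2*sqrt(-I)))*(-12456) = 398592 + 6228*sqrt(6)*7**(1/4)/sqrt(-I)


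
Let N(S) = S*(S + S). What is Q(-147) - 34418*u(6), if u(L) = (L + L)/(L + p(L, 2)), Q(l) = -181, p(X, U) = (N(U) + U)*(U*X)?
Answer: -72637/21 ≈ -3458.9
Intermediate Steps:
N(S) = 2*S² (N(S) = S*(2*S) = 2*S²)
p(X, U) = U*X*(U + 2*U²) (p(X, U) = (2*U² + U)*(U*X) = (U + 2*U²)*(U*X) = U*X*(U + 2*U²))
u(L) = 2/21 (u(L) = (L + L)/(L + L*2²*(1 + 2*2)) = (2*L)/(L + L*4*(1 + 4)) = (2*L)/(L + L*4*5) = (2*L)/(L + 20*L) = (2*L)/((21*L)) = (2*L)*(1/(21*L)) = 2/21)
Q(-147) - 34418*u(6) = -181 - 34418*2/21 = -181 - 1*68836/21 = -181 - 68836/21 = -72637/21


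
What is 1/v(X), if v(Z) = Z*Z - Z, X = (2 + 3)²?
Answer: 1/600 ≈ 0.0016667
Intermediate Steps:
X = 25 (X = 5² = 25)
v(Z) = Z² - Z
1/v(X) = 1/(25*(-1 + 25)) = 1/(25*24) = 1/600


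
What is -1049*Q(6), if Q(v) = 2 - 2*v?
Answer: 10490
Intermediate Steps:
-1049*Q(6) = -1049*(2 - 2*6) = -1049*(2 - 12) = -1049*(-10) = 10490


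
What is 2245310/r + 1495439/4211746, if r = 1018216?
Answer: 249530802911/97465162844 ≈ 2.5602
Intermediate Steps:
2245310/r + 1495439/4211746 = 2245310/1018216 + 1495439/4211746 = 2245310*(1/1018216) + 1495439*(1/4211746) = 1122655/509108 + 135949/382886 = 249530802911/97465162844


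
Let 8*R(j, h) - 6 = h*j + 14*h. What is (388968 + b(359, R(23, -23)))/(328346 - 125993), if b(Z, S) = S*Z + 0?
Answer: 2808389/1618824 ≈ 1.7348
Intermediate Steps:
R(j, h) = ¾ + 7*h/4 + h*j/8 (R(j, h) = ¾ + (h*j + 14*h)/8 = ¾ + (14*h + h*j)/8 = ¾ + (7*h/4 + h*j/8) = ¾ + 7*h/4 + h*j/8)
b(Z, S) = S*Z
(388968 + b(359, R(23, -23)))/(328346 - 125993) = (388968 + (¾ + (7/4)*(-23) + (⅛)*(-23)*23)*359)/(328346 - 125993) = (388968 + (¾ - 161/4 - 529/8)*359)/202353 = (388968 - 845/8*359)*(1/202353) = (388968 - 303355/8)*(1/202353) = (2808389/8)*(1/202353) = 2808389/1618824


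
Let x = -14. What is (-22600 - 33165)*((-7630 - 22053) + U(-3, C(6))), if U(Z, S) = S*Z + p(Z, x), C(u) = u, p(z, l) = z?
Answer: 1656443560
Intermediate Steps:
U(Z, S) = Z + S*Z (U(Z, S) = S*Z + Z = Z + S*Z)
(-22600 - 33165)*((-7630 - 22053) + U(-3, C(6))) = (-22600 - 33165)*((-7630 - 22053) - 3*(1 + 6)) = -55765*(-29683 - 3*7) = -55765*(-29683 - 21) = -55765*(-29704) = 1656443560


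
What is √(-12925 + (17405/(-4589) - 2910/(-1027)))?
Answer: 2*I*√424710589659785/362531 ≈ 113.69*I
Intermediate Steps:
√(-12925 + (17405/(-4589) - 2910/(-1027))) = √(-12925 + (17405*(-1/4589) - 2910*(-1/1027))) = √(-12925 + (-17405/4589 + 2910/1027)) = √(-12925 - 347765/362531) = √(-4686060940/362531) = 2*I*√424710589659785/362531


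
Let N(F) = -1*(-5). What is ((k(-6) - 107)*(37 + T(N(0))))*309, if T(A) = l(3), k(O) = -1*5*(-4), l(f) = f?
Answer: -1075320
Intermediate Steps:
N(F) = 5
k(O) = 20 (k(O) = -5*(-4) = 20)
T(A) = 3
((k(-6) - 107)*(37 + T(N(0))))*309 = ((20 - 107)*(37 + 3))*309 = -87*40*309 = -3480*309 = -1075320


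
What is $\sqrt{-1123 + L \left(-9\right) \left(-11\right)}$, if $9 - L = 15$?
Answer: $i \sqrt{1717} \approx 41.437 i$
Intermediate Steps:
$L = -6$ ($L = 9 - 15 = -6$)
$\sqrt{-1123 + L \left(-9\right) \left(-11\right)} = \sqrt{-1123 + \left(-6\right) \left(-9\right) \left(-11\right)} = \sqrt{-1123 + 54 \left(-11\right)} = \sqrt{-1123 - 594} = \sqrt{-1717} = i \sqrt{1717}$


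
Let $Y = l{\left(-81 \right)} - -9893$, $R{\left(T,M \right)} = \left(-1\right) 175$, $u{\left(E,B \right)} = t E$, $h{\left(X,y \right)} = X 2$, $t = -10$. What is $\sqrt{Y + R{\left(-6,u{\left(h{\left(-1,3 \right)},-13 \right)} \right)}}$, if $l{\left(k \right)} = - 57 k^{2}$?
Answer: $i \sqrt{364259} \approx 603.54 i$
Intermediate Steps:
$h{\left(X,y \right)} = 2 X$
$u{\left(E,B \right)} = - 10 E$
$R{\left(T,M \right)} = -175$
$Y = -364084$ ($Y = - 57 \left(-81\right)^{2} - -9893 = \left(-57\right) 6561 + 9893 = -373977 + 9893 = -364084$)
$\sqrt{Y + R{\left(-6,u{\left(h{\left(-1,3 \right)},-13 \right)} \right)}} = \sqrt{-364084 - 175} = \sqrt{-364259} = i \sqrt{364259}$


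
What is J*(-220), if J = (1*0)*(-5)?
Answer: 0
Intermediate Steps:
J = 0 (J = 0*(-5) = 0)
J*(-220) = 0*(-220) = 0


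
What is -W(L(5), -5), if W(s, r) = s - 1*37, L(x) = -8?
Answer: 45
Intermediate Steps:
W(s, r) = -37 + s (W(s, r) = s - 37 = -37 + s)
-W(L(5), -5) = -(-37 - 8) = -1*(-45) = 45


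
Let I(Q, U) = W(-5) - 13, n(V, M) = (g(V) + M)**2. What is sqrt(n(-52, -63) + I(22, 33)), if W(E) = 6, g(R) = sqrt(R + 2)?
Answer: sqrt(3912 - 630*I*sqrt(2)) ≈ 62.945 - 7.0772*I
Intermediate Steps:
g(R) = sqrt(2 + R)
n(V, M) = (M + sqrt(2 + V))**2 (n(V, M) = (sqrt(2 + V) + M)**2 = (M + sqrt(2 + V))**2)
I(Q, U) = -7 (I(Q, U) = 6 - 13 = -7)
sqrt(n(-52, -63) + I(22, 33)) = sqrt((-63 + sqrt(2 - 52))**2 - 7) = sqrt((-63 + sqrt(-50))**2 - 7) = sqrt((-63 + 5*I*sqrt(2))**2 - 7) = sqrt(-7 + (-63 + 5*I*sqrt(2))**2)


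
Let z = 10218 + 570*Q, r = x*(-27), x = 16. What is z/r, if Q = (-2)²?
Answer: -2083/72 ≈ -28.931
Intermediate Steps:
Q = 4
r = -432 (r = 16*(-27) = -432)
z = 12498 (z = 10218 + 570*4 = 10218 + 2280 = 12498)
z/r = 12498/(-432) = 12498*(-1/432) = -2083/72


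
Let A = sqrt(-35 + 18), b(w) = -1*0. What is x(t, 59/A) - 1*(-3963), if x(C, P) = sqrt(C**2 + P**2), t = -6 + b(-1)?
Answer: 3963 + I*sqrt(48773)/17 ≈ 3963.0 + 12.991*I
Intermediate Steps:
b(w) = 0
A = I*sqrt(17) (A = sqrt(-17) = I*sqrt(17) ≈ 4.1231*I)
t = -6 (t = -6 + 0 = -6)
x(t, 59/A) - 1*(-3963) = sqrt((-6)**2 + (59/((I*sqrt(17))))**2) - 1*(-3963) = sqrt(36 + (59*(-I*sqrt(17)/17))**2) + 3963 = sqrt(36 + (-59*I*sqrt(17)/17)**2) + 3963 = sqrt(36 - 3481/17) + 3963 = sqrt(-2869/17) + 3963 = I*sqrt(48773)/17 + 3963 = 3963 + I*sqrt(48773)/17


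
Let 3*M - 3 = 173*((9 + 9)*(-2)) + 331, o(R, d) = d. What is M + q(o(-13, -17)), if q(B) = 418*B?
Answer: -27212/3 ≈ -9070.7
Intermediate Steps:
M = -5894/3 (M = 1 + (173*((9 + 9)*(-2)) + 331)/3 = 1 + (173*(18*(-2)) + 331)/3 = 1 + (173*(-36) + 331)/3 = 1 + (-6228 + 331)/3 = 1 + (⅓)*(-5897) = 1 - 5897/3 = -5894/3 ≈ -1964.7)
M + q(o(-13, -17)) = -5894/3 + 418*(-17) = -5894/3 - 7106 = -27212/3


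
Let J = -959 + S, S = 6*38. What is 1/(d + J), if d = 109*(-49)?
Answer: -1/6072 ≈ -0.00016469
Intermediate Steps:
d = -5341
S = 228
J = -731 (J = -959 + 228 = -731)
1/(d + J) = 1/(-5341 - 731) = 1/(-6072) = -1/6072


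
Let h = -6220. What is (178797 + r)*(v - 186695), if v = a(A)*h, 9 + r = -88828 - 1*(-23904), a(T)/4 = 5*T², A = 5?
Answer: -375374879480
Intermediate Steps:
a(T) = 20*T² (a(T) = 4*(5*T²) = 20*T²)
r = -64933 (r = -9 + (-88828 - 1*(-23904)) = -9 + (-88828 + 23904) = -9 - 64924 = -64933)
v = -3110000 (v = (20*5²)*(-6220) = (20*25)*(-6220) = 500*(-6220) = -3110000)
(178797 + r)*(v - 186695) = (178797 - 64933)*(-3110000 - 186695) = 113864*(-3296695) = -375374879480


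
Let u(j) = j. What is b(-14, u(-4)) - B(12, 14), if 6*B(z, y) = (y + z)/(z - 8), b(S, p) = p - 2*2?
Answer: -109/12 ≈ -9.0833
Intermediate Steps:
b(S, p) = -4 + p (b(S, p) = p - 4 = -4 + p)
B(z, y) = (y + z)/(6*(-8 + z)) (B(z, y) = ((y + z)/(z - 8))/6 = ((y + z)/(-8 + z))/6 = (y + z)/(6*(-8 + z)))
b(-14, u(-4)) - B(12, 14) = (-4 - 4) - (14 + 12)/(6*(-8 + 12)) = -8 - 26/(6*4) = -8 - 1*13/12 = -8 - 13/12 = -109/12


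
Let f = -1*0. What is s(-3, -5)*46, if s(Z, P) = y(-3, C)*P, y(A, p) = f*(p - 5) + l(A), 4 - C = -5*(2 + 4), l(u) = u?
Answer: 690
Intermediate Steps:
f = 0
C = 34 (C = 4 - (-5)*(2 + 4) = 4 - (-5)*6 = 4 - 1*(-30) = 4 + 30 = 34)
y(A, p) = A (y(A, p) = 0*(p - 5) + A = 0*(-5 + p) + A = 0 + A = A)
s(Z, P) = -3*P
s(-3, -5)*46 = -3*(-5)*46 = 15*46 = 690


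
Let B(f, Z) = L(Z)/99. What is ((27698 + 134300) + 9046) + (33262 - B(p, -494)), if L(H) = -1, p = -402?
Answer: 20226295/99 ≈ 2.0431e+5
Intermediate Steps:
B(f, Z) = -1/99
((27698 + 134300) + 9046) + (33262 - B(p, -494)) = ((27698 + 134300) + 9046) + (33262 - 1*(-1/99)) = (161998 + 9046) + (33262 + 1/99) = 171044 + 3292939/99 = 20226295/99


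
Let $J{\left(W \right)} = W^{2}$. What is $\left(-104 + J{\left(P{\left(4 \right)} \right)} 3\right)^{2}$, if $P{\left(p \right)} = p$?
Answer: $3136$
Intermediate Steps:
$\left(-104 + J{\left(P{\left(4 \right)} \right)} 3\right)^{2} = \left(-104 + 4^{2} \cdot 3\right)^{2} = \left(-104 + 16 \cdot 3\right)^{2} = \left(-104 + 48\right)^{2} = \left(-56\right)^{2} = 3136$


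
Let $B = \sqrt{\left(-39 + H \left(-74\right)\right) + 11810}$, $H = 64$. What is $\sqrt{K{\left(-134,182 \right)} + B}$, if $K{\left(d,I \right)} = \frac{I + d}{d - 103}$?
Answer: $\frac{\sqrt{-1264 + 6241 \sqrt{7035}}}{79} \approx 9.1473$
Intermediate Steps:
$K{\left(d,I \right)} = \frac{I + d}{-103 + d}$
$B = \sqrt{7035}$ ($B = \sqrt{\left(-39 + 64 \left(-74\right)\right) + 11810} = \sqrt{\left(-39 - 4736\right) + 11810} = \sqrt{-4775 + 11810} = \sqrt{7035} \approx 83.875$)
$\sqrt{K{\left(-134,182 \right)} + B} = \sqrt{\frac{182 - 134}{-103 - 134} + \sqrt{7035}} = \sqrt{\frac{1}{-237} \cdot 48 + \sqrt{7035}} = \sqrt{\left(- \frac{1}{237}\right) 48 + \sqrt{7035}} = \sqrt{- \frac{16}{79} + \sqrt{7035}}$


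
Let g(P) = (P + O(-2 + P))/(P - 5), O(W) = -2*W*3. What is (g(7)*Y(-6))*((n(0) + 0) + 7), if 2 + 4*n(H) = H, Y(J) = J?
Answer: 897/2 ≈ 448.50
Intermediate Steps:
n(H) = -½ + H/4
O(W) = -6*W
g(P) = (12 - 5*P)/(-5 + P) (g(P) = (P - 6*(-2 + P))/(P - 5) = (P + (12 - 6*P))/(-5 + P) = (12 - 5*P)/(-5 + P))
(g(7)*Y(-6))*((n(0) + 0) + 7) = (((12 - 5*7)/(-5 + 7))*(-6))*(((-½ + (¼)*0) + 0) + 7) = (((12 - 35)/2)*(-6))*(((-½ + 0) + 0) + 7) = (((½)*(-23))*(-6))*((-½ + 0) + 7) = (-23/2*(-6))*(-½ + 7) = 69*(13/2) = 897/2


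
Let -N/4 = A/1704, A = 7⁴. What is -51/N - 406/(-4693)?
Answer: 102934924/11267893 ≈ 9.1352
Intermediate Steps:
A = 2401
N = -2401/426 (N = -9604/1704 = -4*2401/1704 = -2401/426 ≈ -5.6361)
-51/N - 406/(-4693) = -51/(-2401/426) - 406/(-4693) = -51*(-426/2401) - 406*(-1/4693) = 21726/2401 + 406/4693 = 102934924/11267893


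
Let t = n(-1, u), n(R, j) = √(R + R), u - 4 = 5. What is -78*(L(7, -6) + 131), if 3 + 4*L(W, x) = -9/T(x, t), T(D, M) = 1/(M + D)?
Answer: -22425/2 + 351*I*√2/2 ≈ -11213.0 + 248.19*I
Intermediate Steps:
u = 9 (u = 4 + 5 = 9)
n(R, j) = √2*√R (n(R, j) = √(2*R) = √2*√R)
t = I*√2 (t = √2*√(-1) = √2*I = I*√2 ≈ 1.4142*I)
T(D, M) = 1/(D + M)
L(W, x) = -¾ - 9*x/4 - 9*I*√2/4 (L(W, x) = -¾ + (-(9*x + 9*I*√2))/4 = -¾ + (-9*(x + I*√2))/4 = -¾ + (-9*x - 9*I*√2)/4 = -¾ + (-9*x/4 - 9*I*√2/4) = -¾ - 9*x/4 - 9*I*√2/4)
-78*(L(7, -6) + 131) = -78*((-¾ - 9/4*(-6) - 9*I*√2/4) + 131) = -78*((-¾ + 27/2 - 9*I*√2/4) + 131) = -78*((51/4 - 9*I*√2/4) + 131) = -78*(575/4 - 9*I*√2/4) = -22425/2 + 351*I*√2/2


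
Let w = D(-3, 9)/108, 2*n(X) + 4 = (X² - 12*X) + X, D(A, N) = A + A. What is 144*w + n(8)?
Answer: -22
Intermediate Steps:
D(A, N) = 2*A
n(X) = -2 + X²/2 - 11*X/2 (n(X) = -2 + ((X² - 12*X) + X)/2 = -2 + (X² - 11*X)/2 = -2 + (X²/2 - 11*X/2) = -2 + X²/2 - 11*X/2)
w = -1/18 (w = (2*(-3))/108 = -6*1/108 = -1/18 ≈ -0.055556)
144*w + n(8) = 144*(-1/18) + (-2 + (½)*8² - 11/2*8) = -8 + (-2 + (½)*64 - 44) = -8 + (-2 + 32 - 44) = -8 - 14 = -22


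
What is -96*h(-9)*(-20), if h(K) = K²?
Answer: 155520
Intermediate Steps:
-96*h(-9)*(-20) = -96*(-9)²*(-20) = -96*81*(-20) = -7776*(-20) = 155520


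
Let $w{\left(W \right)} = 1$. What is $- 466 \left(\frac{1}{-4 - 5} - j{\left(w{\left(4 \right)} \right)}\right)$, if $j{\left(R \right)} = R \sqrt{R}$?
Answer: $\frac{4660}{9} \approx 517.78$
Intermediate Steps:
$j{\left(R \right)} = R^{\frac{3}{2}}$
$- 466 \left(\frac{1}{-4 - 5} - j{\left(w{\left(4 \right)} \right)}\right) = - 466 \left(\frac{1}{-4 - 5} - 1^{\frac{3}{2}}\right) = - 466 \left(\frac{1}{-9} - 1\right) = - 466 \left(- \frac{1}{9} - 1\right) = \left(-466\right) \left(- \frac{10}{9}\right) = \frac{4660}{9}$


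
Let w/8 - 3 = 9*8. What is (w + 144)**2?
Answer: 553536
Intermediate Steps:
w = 600 (w = 24 + 8*(9*8) = 24 + 8*72 = 24 + 576 = 600)
(w + 144)**2 = (600 + 144)**2 = 744**2 = 553536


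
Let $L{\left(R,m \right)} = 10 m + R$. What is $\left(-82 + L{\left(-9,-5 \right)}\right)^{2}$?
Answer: $19881$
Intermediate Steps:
$L{\left(R,m \right)} = R + 10 m$
$\left(-82 + L{\left(-9,-5 \right)}\right)^{2} = \left(-82 + \left(-9 + 10 \left(-5\right)\right)\right)^{2} = \left(-82 - 59\right)^{2} = \left(-141\right)^{2} = 19881$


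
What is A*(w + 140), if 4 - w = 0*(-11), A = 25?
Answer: 3600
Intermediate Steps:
w = 4 (w = 4 - 0*(-11) = 4 - 1*0 = 4 + 0 = 4)
A*(w + 140) = 25*(4 + 140) = 25*144 = 3600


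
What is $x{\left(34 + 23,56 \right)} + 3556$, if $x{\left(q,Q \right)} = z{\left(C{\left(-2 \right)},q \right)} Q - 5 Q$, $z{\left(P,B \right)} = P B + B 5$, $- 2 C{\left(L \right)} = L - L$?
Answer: $19236$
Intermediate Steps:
$C{\left(L \right)} = 0$ ($C{\left(L \right)} = - \frac{L - L}{2} = \left(- \frac{1}{2}\right) 0 = 0$)
$z{\left(P,B \right)} = 5 B + B P$ ($z{\left(P,B \right)} = B P + 5 B = 5 B + B P$)
$x{\left(q,Q \right)} = - 5 Q + 5 Q q$ ($x{\left(q,Q \right)} = q \left(5 + 0\right) Q - 5 Q = q 5 Q - 5 Q = 5 q Q - 5 Q = 5 Q q - 5 Q = - 5 Q + 5 Q q$)
$x{\left(34 + 23,56 \right)} + 3556 = 5 \cdot 56 \left(-1 + \left(34 + 23\right)\right) + 3556 = 5 \cdot 56 \left(-1 + 57\right) + 3556 = 5 \cdot 56 \cdot 56 + 3556 = 15680 + 3556 = 19236$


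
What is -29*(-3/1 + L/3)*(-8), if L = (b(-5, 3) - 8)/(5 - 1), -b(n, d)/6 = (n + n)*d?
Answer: 7888/3 ≈ 2629.3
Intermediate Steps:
b(n, d) = -12*d*n (b(n, d) = -6*(n + n)*d = -6*2*n*d = -12*d*n)
L = 43 (L = (-12*3*(-5) - 8)/(5 - 1) = (180 - 8)/4 = 172*(1/4) = 43)
-29*(-3/1 + L/3)*(-8) = -29*(-3/1 + 43/3)*(-8) = -29*(-3*1 + 43*(1/3))*(-8) = -29*(-3 + 43/3)*(-8) = -29*34/3*(-8) = -986/3*(-8) = 7888/3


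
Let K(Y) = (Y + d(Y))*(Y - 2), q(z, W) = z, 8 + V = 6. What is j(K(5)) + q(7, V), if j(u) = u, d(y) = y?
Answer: 37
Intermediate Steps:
V = -2 (V = -8 + 6 = -2)
K(Y) = 2*Y*(-2 + Y) (K(Y) = (Y + Y)*(Y - 2) = (2*Y)*(-2 + Y) = 2*Y*(-2 + Y))
j(K(5)) + q(7, V) = 2*5*(-2 + 5) + 7 = 2*5*3 + 7 = 30 + 7 = 37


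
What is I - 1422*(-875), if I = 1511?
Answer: 1245761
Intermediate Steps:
I - 1422*(-875) = 1511 - 1422*(-875) = 1511 + 1244250 = 1245761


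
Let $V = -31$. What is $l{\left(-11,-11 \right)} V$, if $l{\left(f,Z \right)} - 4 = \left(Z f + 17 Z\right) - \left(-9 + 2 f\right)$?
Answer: $961$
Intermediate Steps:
$l{\left(f,Z \right)} = 13 - 2 f + 17 Z + Z f$ ($l{\left(f,Z \right)} = 4 - \left(-9 - 17 Z + 2 f - Z f\right) = 4 + \left(9 - 2 f + 17 Z + Z f\right) = 13 - 2 f + 17 Z + Z f$)
$l{\left(-11,-11 \right)} V = \left(13 - -22 + 17 \left(-11\right) - -121\right) \left(-31\right) = \left(13 + 22 - 187 + 121\right) \left(-31\right) = \left(-31\right) \left(-31\right) = 961$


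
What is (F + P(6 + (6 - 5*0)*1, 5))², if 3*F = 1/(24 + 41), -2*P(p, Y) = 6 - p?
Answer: 343396/38025 ≈ 9.0308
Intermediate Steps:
P(p, Y) = -3 + p/2 (P(p, Y) = -(6 - p)/2 = -3 + p/2)
F = 1/195 (F = 1/(3*(24 + 41)) = (⅓)/65 = (⅓)*(1/65) = 1/195 ≈ 0.0051282)
(F + P(6 + (6 - 5*0)*1, 5))² = (1/195 + (-3 + (6 + (6 - 5*0)*1)/2))² = (1/195 + (-3 + (6 + (6 + 0)*1)/2))² = (1/195 + (-3 + (6 + 6*1)/2))² = (1/195 + (-3 + (6 + 6)/2))² = (1/195 + (-3 + (½)*12))² = (1/195 + (-3 + 6))² = (1/195 + 3)² = (586/195)² = 343396/38025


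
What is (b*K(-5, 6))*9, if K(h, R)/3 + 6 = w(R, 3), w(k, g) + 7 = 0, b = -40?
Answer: 14040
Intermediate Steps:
w(k, g) = -7 (w(k, g) = -7 + 0 = -7)
K(h, R) = -39 (K(h, R) = -18 + 3*(-7) = -18 - 21 = -39)
(b*K(-5, 6))*9 = -40*(-39)*9 = 1560*9 = 14040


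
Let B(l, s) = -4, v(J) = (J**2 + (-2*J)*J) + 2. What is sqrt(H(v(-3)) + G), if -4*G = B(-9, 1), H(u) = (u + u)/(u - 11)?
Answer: 4/3 ≈ 1.3333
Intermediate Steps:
v(J) = 2 - J**2 (v(J) = (J**2 - 2*J**2) + 2 = -J**2 + 2 = 2 - J**2)
H(u) = 2*u/(-11 + u) (H(u) = (2*u)/(-11 + u) = 2*u/(-11 + u))
G = 1 (G = -1/4*(-4) = 1)
sqrt(H(v(-3)) + G) = sqrt(2*(2 - 1*(-3)**2)/(-11 + (2 - 1*(-3)**2)) + 1) = sqrt(2*(2 - 1*9)/(-11 + (2 - 1*9)) + 1) = sqrt(2*(2 - 9)/(-11 + (2 - 9)) + 1) = sqrt(2*(-7)/(-11 - 7) + 1) = sqrt(2*(-7)/(-18) + 1) = sqrt(2*(-7)*(-1/18) + 1) = sqrt(7/9 + 1) = sqrt(16/9) = 4/3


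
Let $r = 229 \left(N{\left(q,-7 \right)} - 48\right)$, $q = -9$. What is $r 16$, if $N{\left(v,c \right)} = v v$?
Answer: $120912$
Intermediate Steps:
$N{\left(v,c \right)} = v^{2}$
$r = 7557$ ($r = 229 \left(\left(-9\right)^{2} - 48\right) = 229 \left(81 - 48\right) = 229 \cdot 33 = 7557$)
$r 16 = 7557 \cdot 16 = 120912$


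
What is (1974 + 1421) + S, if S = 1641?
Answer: 5036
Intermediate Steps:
(1974 + 1421) + S = (1974 + 1421) + 1641 = 3395 + 1641 = 5036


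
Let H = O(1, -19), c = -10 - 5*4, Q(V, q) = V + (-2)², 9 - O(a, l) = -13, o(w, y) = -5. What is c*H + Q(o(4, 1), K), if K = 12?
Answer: -661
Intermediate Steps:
O(a, l) = 22 (O(a, l) = 9 - 1*(-13) = 9 + 13 = 22)
Q(V, q) = 4 + V (Q(V, q) = V + 4 = 4 + V)
c = -30 (c = -10 - 20 = -30)
H = 22
c*H + Q(o(4, 1), K) = -30*22 + (4 - 5) = -660 - 1 = -661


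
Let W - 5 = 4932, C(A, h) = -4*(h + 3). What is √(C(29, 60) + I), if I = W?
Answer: √4685 ≈ 68.447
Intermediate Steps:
C(A, h) = -12 - 4*h (C(A, h) = -4*(3 + h) = -12 - 4*h)
W = 4937 (W = 5 + 4932 = 4937)
I = 4937
√(C(29, 60) + I) = √((-12 - 4*60) + 4937) = √((-12 - 240) + 4937) = √(-252 + 4937) = √4685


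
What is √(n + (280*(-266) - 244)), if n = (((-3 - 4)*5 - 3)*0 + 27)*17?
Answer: I*√74265 ≈ 272.52*I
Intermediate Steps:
n = 459 (n = ((-7*5 - 3)*0 + 27)*17 = ((-35 - 3)*0 + 27)*17 = (-38*0 + 27)*17 = (0 + 27)*17 = 27*17 = 459)
√(n + (280*(-266) - 244)) = √(459 + (280*(-266) - 244)) = √(459 + (-74480 - 244)) = √(459 - 74724) = √(-74265) = I*√74265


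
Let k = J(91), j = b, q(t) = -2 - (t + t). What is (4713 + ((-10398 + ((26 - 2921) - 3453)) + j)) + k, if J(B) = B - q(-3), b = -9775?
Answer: -21721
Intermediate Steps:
q(t) = -2 - 2*t
j = -9775
J(B) = -4 + B (J(B) = B - (-2 - 2*(-3)) = B - (-2 + 6) = B - 1*4 = B - 4 = -4 + B)
k = 87 (k = -4 + 91 = 87)
(4713 + ((-10398 + ((26 - 2921) - 3453)) + j)) + k = (4713 + ((-10398 + ((26 - 2921) - 3453)) - 9775)) + 87 = (4713 + ((-10398 + (-2895 - 3453)) - 9775)) + 87 = (4713 + ((-10398 - 6348) - 9775)) + 87 = (4713 + (-16746 - 9775)) + 87 = (4713 - 26521) + 87 = -21808 + 87 = -21721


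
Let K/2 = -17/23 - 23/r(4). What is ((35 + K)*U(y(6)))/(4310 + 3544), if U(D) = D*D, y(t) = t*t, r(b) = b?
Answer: 109404/30107 ≈ 3.6338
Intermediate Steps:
y(t) = t**2
K = -597/46 (K = 2*(-17/23 - 23/4) = 2*(-597/92) = -597/46 ≈ -12.978)
U(D) = D**2
((35 + K)*U(y(6)))/(4310 + 3544) = ((35 - 597/46)*(6**2)**2)/(4310 + 3544) = ((1013/46)*36**2)/7854 = ((1013/46)*1296)*(1/7854) = (656424/23)*(1/7854) = 109404/30107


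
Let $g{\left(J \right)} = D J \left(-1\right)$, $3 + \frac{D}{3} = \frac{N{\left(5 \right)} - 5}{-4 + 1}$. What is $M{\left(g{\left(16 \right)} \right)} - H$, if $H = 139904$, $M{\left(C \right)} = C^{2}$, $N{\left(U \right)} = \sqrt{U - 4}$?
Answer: $-133504$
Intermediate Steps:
$N{\left(U \right)} = \sqrt{-4 + U}$
$D = -5$ ($D = -9 + 3 \frac{\sqrt{-4 + 5} - 5}{-4 + 1} = -9 + 3 \frac{\sqrt{1} - 5}{-3} = -9 + 3 \left(1 - 5\right) \left(- \frac{1}{3}\right) = -9 + 3 \left(\left(-4\right) \left(- \frac{1}{3}\right)\right) = -9 + 3 \cdot \frac{4}{3} = -9 + 4 = -5$)
$g{\left(J \right)} = 5 J$ ($g{\left(J \right)} = - 5 J \left(-1\right) = 5 J$)
$M{\left(g{\left(16 \right)} \right)} - H = \left(5 \cdot 16\right)^{2} - 139904 = 80^{2} - 139904 = 6400 - 139904 = -133504$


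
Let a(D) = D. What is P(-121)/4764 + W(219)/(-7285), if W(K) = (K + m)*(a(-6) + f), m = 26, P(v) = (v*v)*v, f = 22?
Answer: -2584899353/6941148 ≈ -372.40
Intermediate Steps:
P(v) = v³ (P(v) = v²*v = v³)
W(K) = 416 + 16*K (W(K) = (K + 26)*(-6 + 22) = (26 + K)*16 = 416 + 16*K)
P(-121)/4764 + W(219)/(-7285) = (-121)³/4764 + (416 + 16*219)/(-7285) = -1771561*1/4764 + (416 + 3504)*(-1/7285) = -1771561/4764 + 3920*(-1/7285) = -1771561/4764 - 784/1457 = -2584899353/6941148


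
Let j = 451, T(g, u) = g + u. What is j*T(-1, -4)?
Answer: -2255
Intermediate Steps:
j*T(-1, -4) = 451*(-1 - 4) = 451*(-5) = -2255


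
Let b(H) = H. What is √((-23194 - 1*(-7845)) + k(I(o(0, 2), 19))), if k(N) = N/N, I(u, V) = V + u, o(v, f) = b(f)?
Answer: 2*I*√3837 ≈ 123.89*I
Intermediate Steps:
o(v, f) = f
k(N) = 1
√((-23194 - 1*(-7845)) + k(I(o(0, 2), 19))) = √((-23194 - 1*(-7845)) + 1) = √((-23194 + 7845) + 1) = √(-15349 + 1) = √(-15348) = 2*I*√3837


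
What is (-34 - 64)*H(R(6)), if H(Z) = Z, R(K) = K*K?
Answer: -3528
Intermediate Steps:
R(K) = K²
(-34 - 64)*H(R(6)) = (-34 - 64)*6² = -98*36 = -3528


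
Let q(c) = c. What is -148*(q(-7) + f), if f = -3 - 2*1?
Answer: 1776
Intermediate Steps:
f = -5 (f = -3 - 2 = -5)
-148*(q(-7) + f) = -148*(-7 - 5) = -148*(-12) = 1776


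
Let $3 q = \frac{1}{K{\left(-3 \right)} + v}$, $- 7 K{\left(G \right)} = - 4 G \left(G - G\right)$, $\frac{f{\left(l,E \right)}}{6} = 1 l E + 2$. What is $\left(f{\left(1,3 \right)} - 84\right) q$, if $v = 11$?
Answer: $- \frac{18}{11} \approx -1.6364$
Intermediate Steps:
$f{\left(l,E \right)} = 12 + 6 E l$ ($f{\left(l,E \right)} = 6 \left(1 l E + 2\right) = 6 \left(l E + 2\right) = 6 \left(E l + 2\right) = 6 \left(2 + E l\right) = 12 + 6 E l$)
$K{\left(G \right)} = 0$ ($K{\left(G \right)} = - \frac{- 4 G \left(G - G\right)}{7} = - \frac{- 4 G 0}{7} = \left(- \frac{1}{7}\right) 0 = 0$)
$q = \frac{1}{33}$ ($q = \frac{1}{3 \left(0 + 11\right)} = \frac{1}{3 \cdot 11} = \frac{1}{3} \cdot \frac{1}{11} = \frac{1}{33} \approx 0.030303$)
$\left(f{\left(1,3 \right)} - 84\right) q = \left(\left(12 + 6 \cdot 3 \cdot 1\right) - 84\right) \frac{1}{33} = \left(\left(12 + 18\right) - 84\right) \frac{1}{33} = \left(30 - 84\right) \frac{1}{33} = \left(-54\right) \frac{1}{33} = - \frac{18}{11}$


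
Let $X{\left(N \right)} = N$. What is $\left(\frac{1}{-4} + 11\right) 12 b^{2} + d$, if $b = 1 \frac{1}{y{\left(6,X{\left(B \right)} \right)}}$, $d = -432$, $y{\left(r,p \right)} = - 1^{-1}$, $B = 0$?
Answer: $-303$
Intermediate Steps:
$y{\left(r,p \right)} = -1$ ($y{\left(r,p \right)} = \left(-1\right) 1 = -1$)
$b = -1$ ($b = 1 \frac{1}{-1} = 1 \left(-1\right) = -1$)
$\left(\frac{1}{-4} + 11\right) 12 b^{2} + d = \left(\frac{1}{-4} + 11\right) 12 \left(-1\right)^{2} - 432 = \left(- \frac{1}{4} + 11\right) 12 \cdot 1 - 432 = \frac{43}{4} \cdot 12 \cdot 1 - 432 = 129 \cdot 1 - 432 = 129 - 432 = -303$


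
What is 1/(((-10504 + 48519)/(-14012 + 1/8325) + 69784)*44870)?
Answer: 116649899/365240906052342670 ≈ 3.1938e-10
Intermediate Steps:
1/(((-10504 + 48519)/(-14012 + 1/8325) + 69784)*44870) = (1/44870)/(38015/(-14012 + 1/8325) + 69784) = (1/44870)/(38015/(-116649899/8325) + 69784) = (1/44870)/(38015*(-8325/116649899) + 69784) = (1/44870)/(-316474875/116649899 + 69784) = (1/44870)/(8139980076941/116649899) = (116649899/8139980076941)*(1/44870) = 116649899/365240906052342670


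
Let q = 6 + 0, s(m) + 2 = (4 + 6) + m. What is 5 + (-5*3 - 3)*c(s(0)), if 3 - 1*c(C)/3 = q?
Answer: 167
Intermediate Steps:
s(m) = 8 + m (s(m) = -2 + ((4 + 6) + m) = -2 + (10 + m) = 8 + m)
q = 6
c(C) = -9 (c(C) = 9 - 3*6 = 9 - 18 = -9)
5 + (-5*3 - 3)*c(s(0)) = 5 + (-5*3 - 3)*(-9) = 5 + (-15 - 3)*(-9) = 5 - 18*(-9) = 5 + 162 = 167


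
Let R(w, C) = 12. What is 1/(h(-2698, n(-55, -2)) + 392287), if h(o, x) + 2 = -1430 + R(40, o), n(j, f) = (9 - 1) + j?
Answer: 1/390867 ≈ 2.5584e-6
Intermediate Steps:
n(j, f) = 8 + j
h(o, x) = -1420 (h(o, x) = -2 + (-1430 + 12) = -2 - 1418 = -1420)
1/(h(-2698, n(-55, -2)) + 392287) = 1/(-1420 + 392287) = 1/390867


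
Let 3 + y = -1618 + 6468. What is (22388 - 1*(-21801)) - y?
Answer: 39342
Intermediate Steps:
y = 4847 (y = -3 + (-1618 + 6468) = -3 + 4850 = 4847)
(22388 - 1*(-21801)) - y = (22388 - 1*(-21801)) - 1*4847 = (22388 + 21801) - 4847 = 44189 - 4847 = 39342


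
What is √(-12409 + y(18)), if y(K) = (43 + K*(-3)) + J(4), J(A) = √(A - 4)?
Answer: 6*I*√345 ≈ 111.45*I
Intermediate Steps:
J(A) = √(-4 + A)
y(K) = 43 - 3*K (y(K) = (43 + K*(-3)) + √(-4 + 4) = (43 - 3*K) + √0 = (43 - 3*K) + 0 = 43 - 3*K)
√(-12409 + y(18)) = √(-12409 + (43 - 3*18)) = √(-12409 + (43 - 54)) = √(-12409 - 11) = √(-12420) = 6*I*√345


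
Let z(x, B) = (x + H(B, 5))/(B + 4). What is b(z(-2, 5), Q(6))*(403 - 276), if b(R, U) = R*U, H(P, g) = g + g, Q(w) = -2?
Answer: -2032/9 ≈ -225.78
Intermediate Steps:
H(P, g) = 2*g
z(x, B) = (10 + x)/(4 + B) (z(x, B) = (x + 2*5)/(B + 4) = (x + 10)/(4 + B) = (10 + x)/(4 + B))
b(z(-2, 5), Q(6))*(403 - 276) = (((10 - 2)/(4 + 5))*(-2))*(403 - 276) = ((8/9)*(-2))*127 = -16/9*127 = -2032/9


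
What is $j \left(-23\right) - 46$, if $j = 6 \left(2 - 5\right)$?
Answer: $368$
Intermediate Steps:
$j = -18$ ($j = 6 \left(-3\right) = -18$)
$j \left(-23\right) - 46 = \left(-18\right) \left(-23\right) - 46 = 414 - 46 = 368$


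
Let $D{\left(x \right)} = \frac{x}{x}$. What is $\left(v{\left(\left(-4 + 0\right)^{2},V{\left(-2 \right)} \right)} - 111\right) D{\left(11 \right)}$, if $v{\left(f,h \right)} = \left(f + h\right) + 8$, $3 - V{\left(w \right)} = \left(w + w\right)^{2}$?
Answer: $-100$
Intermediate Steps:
$V{\left(w \right)} = 3 - 4 w^{2}$ ($V{\left(w \right)} = 3 - \left(w + w\right)^{2} = 3 - \left(2 w\right)^{2} = 3 - 4 w^{2}$)
$v{\left(f,h \right)} = 8 + f + h$
$D{\left(x \right)} = 1$
$\left(v{\left(\left(-4 + 0\right)^{2},V{\left(-2 \right)} \right)} - 111\right) D{\left(11 \right)} = \left(\left(8 + \left(-4 + 0\right)^{2} + \left(3 - 4 \left(-2\right)^{2}\right)\right) - 111\right) 1 = \left(\left(8 + \left(-4\right)^{2} + \left(3 - 16\right)\right) - 111\right) 1 = \left(\left(8 + 16 + \left(3 - 16\right)\right) - 111\right) 1 = \left(\left(8 + 16 - 13\right) - 111\right) 1 = \left(11 - 111\right) 1 = \left(-100\right) 1 = -100$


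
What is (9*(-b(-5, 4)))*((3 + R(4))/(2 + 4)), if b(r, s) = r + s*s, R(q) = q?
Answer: -231/2 ≈ -115.50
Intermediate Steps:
b(r, s) = r + s²
(9*(-b(-5, 4)))*((3 + R(4))/(2 + 4)) = (9*(-(-5 + 4²)))*((3 + 4)/(2 + 4)) = (9*(-(-5 + 16)))*(7/6) = (9*(-1*11))*(7*(⅙)) = (9*(-11))*(7/6) = -99*7/6 = -231/2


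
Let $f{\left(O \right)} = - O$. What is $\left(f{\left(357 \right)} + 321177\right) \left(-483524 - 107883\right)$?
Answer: $-189735193740$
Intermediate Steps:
$\left(f{\left(357 \right)} + 321177\right) \left(-483524 - 107883\right) = \left(\left(-1\right) 357 + 321177\right) \left(-483524 - 107883\right) = \left(-357 + 321177\right) \left(-591407\right) = 320820 \left(-591407\right) = -189735193740$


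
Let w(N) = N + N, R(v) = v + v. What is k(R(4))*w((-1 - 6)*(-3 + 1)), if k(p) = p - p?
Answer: 0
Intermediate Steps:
R(v) = 2*v
w(N) = 2*N
k(p) = 0
k(R(4))*w((-1 - 6)*(-3 + 1)) = 0*(2*((-1 - 6)*(-3 + 1))) = 0*(2*(-7*(-2))) = 0*(2*14) = 0*28 = 0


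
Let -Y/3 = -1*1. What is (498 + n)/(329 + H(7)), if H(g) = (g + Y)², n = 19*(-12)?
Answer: 90/143 ≈ 0.62937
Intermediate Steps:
Y = 3 (Y = -(-3) = -3*(-1) = 3)
n = -228
H(g) = (3 + g)² (H(g) = (g + 3)² = (3 + g)²)
(498 + n)/(329 + H(7)) = (498 - 228)/(329 + (3 + 7)²) = 270/(329 + 10²) = 270/(329 + 100) = 270/429 = 270*(1/429) = 90/143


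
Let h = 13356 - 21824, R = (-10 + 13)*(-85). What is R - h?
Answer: 8213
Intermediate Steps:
R = -255 (R = 3*(-85) = -255)
h = -8468
R - h = -255 - 1*(-8468) = -255 + 8468 = 8213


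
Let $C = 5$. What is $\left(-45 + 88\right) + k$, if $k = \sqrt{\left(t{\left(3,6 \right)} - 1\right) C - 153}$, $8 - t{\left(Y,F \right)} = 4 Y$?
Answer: $43 + i \sqrt{178} \approx 43.0 + 13.342 i$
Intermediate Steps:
$t{\left(Y,F \right)} = 8 - 4 Y$
$k = i \sqrt{178}$ ($k = \sqrt{\left(\left(8 - 12\right) - 1\right) 5 - 153} = \sqrt{\left(-4 - 1\right) 5 - 153} = \sqrt{\left(-5\right) 5 - 153} = \sqrt{-25 - 153} = \sqrt{-178} = i \sqrt{178} \approx 13.342 i$)
$\left(-45 + 88\right) + k = \left(-45 + 88\right) + i \sqrt{178} = 43 + i \sqrt{178}$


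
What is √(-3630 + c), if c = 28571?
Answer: 7*√509 ≈ 157.93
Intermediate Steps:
√(-3630 + c) = √(-3630 + 28571) = √24941 = 7*√509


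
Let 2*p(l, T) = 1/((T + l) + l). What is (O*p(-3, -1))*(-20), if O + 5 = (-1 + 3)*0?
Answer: -50/7 ≈ -7.1429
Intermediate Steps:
p(l, T) = 1/(2*(T + 2*l)) (p(l, T) = 1/(2*((T + l) + l)) = 1/(2*(T + 2*l)))
O = -5 (O = -5 + (-1 + 3)*0 = -5 + 2*0 = -5 + 0 = -5)
(O*p(-3, -1))*(-20) = -5/(2*(-1 + 2*(-3)))*(-20) = -5/(2*(-1 - 6))*(-20) = -5/(2*(-7))*(-20) = -5*(-1)/(2*7)*(-20) = -5*(-1/14)*(-20) = (5/14)*(-20) = -50/7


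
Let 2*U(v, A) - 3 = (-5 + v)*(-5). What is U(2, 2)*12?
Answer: 108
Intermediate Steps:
U(v, A) = 14 - 5*v/2 (U(v, A) = 3/2 + ((-5 + v)*(-5))/2 = 3/2 + (25 - 5*v)/2 = 3/2 + (25/2 - 5*v/2) = 14 - 5*v/2)
U(2, 2)*12 = (14 - 5/2*2)*12 = (14 - 5)*12 = 9*12 = 108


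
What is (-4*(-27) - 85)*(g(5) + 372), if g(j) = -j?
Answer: 8441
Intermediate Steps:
(-4*(-27) - 85)*(g(5) + 372) = (-4*(-27) - 85)*(-1*5 + 372) = (108 - 85)*(-5 + 372) = 23*367 = 8441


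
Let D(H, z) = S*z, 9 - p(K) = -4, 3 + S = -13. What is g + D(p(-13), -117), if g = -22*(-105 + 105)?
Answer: 1872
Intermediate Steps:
S = -16 (S = -3 - 13 = -16)
p(K) = 13 (p(K) = 9 - 1*(-4) = 9 + 4 = 13)
D(H, z) = -16*z
g = 0 (g = -22*0 = 0)
g + D(p(-13), -117) = 0 - 16*(-117) = 0 + 1872 = 1872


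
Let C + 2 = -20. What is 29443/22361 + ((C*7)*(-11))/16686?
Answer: 264582716/186557823 ≈ 1.4182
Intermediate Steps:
C = -22 (C = -2 - 20 = -22)
29443/22361 + ((C*7)*(-11))/16686 = 29443/22361 + (-22*7*(-11))/16686 = 29443*(1/22361) - 154*(-11)*(1/16686) = 29443/22361 + 1694*(1/16686) = 29443/22361 + 847/8343 = 264582716/186557823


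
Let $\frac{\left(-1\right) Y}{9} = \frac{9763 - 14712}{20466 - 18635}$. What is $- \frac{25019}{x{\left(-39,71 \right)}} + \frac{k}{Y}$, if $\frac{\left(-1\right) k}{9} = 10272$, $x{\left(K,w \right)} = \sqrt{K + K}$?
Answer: $- \frac{18808032}{4949} + \frac{25019 i \sqrt{78}}{78} \approx -3800.4 + 2832.8 i$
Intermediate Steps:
$x{\left(K,w \right)} = \sqrt{2} \sqrt{K}$ ($x{\left(K,w \right)} = \sqrt{2 K} = \sqrt{2} \sqrt{K}$)
$k = -92448$ ($k = \left(-9\right) 10272 = -92448$)
$Y = \frac{44541}{1831}$ ($Y = - 9 \frac{9763 - 14712}{20466 - 18635} = - 9 \left(- \frac{4949}{1831}\right) = - 9 \left(\left(-4949\right) \frac{1}{1831}\right) = \left(-9\right) \left(- \frac{4949}{1831}\right) = \frac{44541}{1831} \approx 24.326$)
$- \frac{25019}{x{\left(-39,71 \right)}} + \frac{k}{Y} = - \frac{25019}{\sqrt{2} \sqrt{-39}} - \frac{92448}{\frac{44541}{1831}} = - \frac{25019}{\sqrt{2} i \sqrt{39}} - \frac{18808032}{4949} = - \frac{25019}{i \sqrt{78}} - \frac{18808032}{4949} = - 25019 \left(- \frac{i \sqrt{78}}{78}\right) - \frac{18808032}{4949} = \frac{25019 i \sqrt{78}}{78} - \frac{18808032}{4949} = - \frac{18808032}{4949} + \frac{25019 i \sqrt{78}}{78}$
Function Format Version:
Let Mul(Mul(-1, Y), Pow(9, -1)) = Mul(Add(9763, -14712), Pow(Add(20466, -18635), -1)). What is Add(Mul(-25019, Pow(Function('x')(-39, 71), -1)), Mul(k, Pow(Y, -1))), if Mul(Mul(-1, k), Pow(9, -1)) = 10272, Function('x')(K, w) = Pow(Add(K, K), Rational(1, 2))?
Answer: Add(Rational(-18808032, 4949), Mul(Rational(25019, 78), I, Pow(78, Rational(1, 2)))) ≈ Add(-3800.4, Mul(2832.8, I))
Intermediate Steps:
Function('x')(K, w) = Mul(Pow(2, Rational(1, 2)), Pow(K, Rational(1, 2))) (Function('x')(K, w) = Pow(Mul(2, K), Rational(1, 2)) = Mul(Pow(2, Rational(1, 2)), Pow(K, Rational(1, 2))))
k = -92448 (k = Mul(-9, 10272) = -92448)
Y = Rational(44541, 1831) (Y = Mul(-9, Mul(Add(9763, -14712), Pow(Add(20466, -18635), -1))) = Mul(-9, Mul(-4949, Pow(1831, -1))) = Mul(-9, Mul(-4949, Rational(1, 1831))) = Mul(-9, Rational(-4949, 1831)) = Rational(44541, 1831) ≈ 24.326)
Add(Mul(-25019, Pow(Function('x')(-39, 71), -1)), Mul(k, Pow(Y, -1))) = Add(Mul(-25019, Pow(Mul(Pow(2, Rational(1, 2)), Pow(-39, Rational(1, 2))), -1)), Mul(-92448, Pow(Rational(44541, 1831), -1))) = Add(Mul(-25019, Pow(Mul(Pow(2, Rational(1, 2)), Mul(I, Pow(39, Rational(1, 2)))), -1)), Mul(-92448, Rational(1831, 44541))) = Add(Mul(-25019, Pow(Mul(I, Pow(78, Rational(1, 2))), -1)), Rational(-18808032, 4949)) = Add(Mul(-25019, Mul(Rational(-1, 78), I, Pow(78, Rational(1, 2)))), Rational(-18808032, 4949)) = Add(Mul(Rational(25019, 78), I, Pow(78, Rational(1, 2))), Rational(-18808032, 4949)) = Add(Rational(-18808032, 4949), Mul(Rational(25019, 78), I, Pow(78, Rational(1, 2))))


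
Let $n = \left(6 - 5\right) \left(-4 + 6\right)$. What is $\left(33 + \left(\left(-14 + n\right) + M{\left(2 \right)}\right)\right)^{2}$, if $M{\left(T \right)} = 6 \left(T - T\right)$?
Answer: $441$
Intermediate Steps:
$M{\left(T \right)} = 0$ ($M{\left(T \right)} = 6 \cdot 0 = 0$)
$n = 2$ ($n = 1 \cdot 2 = 2$)
$\left(33 + \left(\left(-14 + n\right) + M{\left(2 \right)}\right)\right)^{2} = \left(33 + \left(\left(-14 + 2\right) + 0\right)\right)^{2} = \left(33 + \left(-12 + 0\right)\right)^{2} = \left(33 - 12\right)^{2} = 21^{2} = 441$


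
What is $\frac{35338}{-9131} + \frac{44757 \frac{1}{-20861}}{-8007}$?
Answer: $- \frac{85539706811}{22104169573} \approx -3.8698$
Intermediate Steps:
$\frac{35338}{-9131} + \frac{44757 \frac{1}{-20861}}{-8007} = 35338 \left(- \frac{1}{9131}\right) + 44757 \left(- \frac{1}{20861}\right) \left(- \frac{1}{8007}\right) = - \frac{35338}{9131} - - \frac{14919}{55678009} = - \frac{35338}{9131} + \frac{14919}{55678009} = - \frac{85539706811}{22104169573}$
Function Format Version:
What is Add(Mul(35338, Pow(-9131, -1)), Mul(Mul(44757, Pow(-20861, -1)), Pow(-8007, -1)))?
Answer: Rational(-85539706811, 22104169573) ≈ -3.8698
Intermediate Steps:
Add(Mul(35338, Pow(-9131, -1)), Mul(Mul(44757, Pow(-20861, -1)), Pow(-8007, -1))) = Add(Mul(35338, Rational(-1, 9131)), Mul(Mul(44757, Rational(-1, 20861)), Rational(-1, 8007))) = Add(Rational(-35338, 9131), Mul(Rational(-44757, 20861), Rational(-1, 8007))) = Add(Rational(-35338, 9131), Rational(14919, 55678009)) = Rational(-85539706811, 22104169573)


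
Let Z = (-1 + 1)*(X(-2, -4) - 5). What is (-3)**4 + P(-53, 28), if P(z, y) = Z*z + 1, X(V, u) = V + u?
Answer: 82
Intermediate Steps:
Z = 0 (Z = (-1 + 1)*((-2 - 4) - 5) = 0*(-6 - 5) = 0*(-11) = 0)
P(z, y) = 1 (P(z, y) = 0*z + 1 = 0 + 1 = 1)
(-3)**4 + P(-53, 28) = (-3)**4 + 1 = 81 + 1 = 82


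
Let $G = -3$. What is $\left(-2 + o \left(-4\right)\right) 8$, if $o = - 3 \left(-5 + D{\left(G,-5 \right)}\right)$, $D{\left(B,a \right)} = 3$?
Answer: $-208$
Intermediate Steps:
$o = 6$ ($o = - 3 \left(-5 + 3\right) = \left(-3\right) \left(-2\right) = 6$)
$\left(-2 + o \left(-4\right)\right) 8 = \left(-2 + 6 \left(-4\right)\right) 8 = \left(-2 - 24\right) 8 = \left(-26\right) 8 = -208$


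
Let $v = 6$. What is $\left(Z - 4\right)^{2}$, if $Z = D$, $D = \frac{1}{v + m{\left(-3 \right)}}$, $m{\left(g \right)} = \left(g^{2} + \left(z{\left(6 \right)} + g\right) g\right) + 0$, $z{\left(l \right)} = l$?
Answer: $\frac{529}{36} \approx 14.694$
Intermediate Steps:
$m{\left(g \right)} = g^{2} + g \left(6 + g\right)$ ($m{\left(g \right)} = \left(g^{2} + \left(6 + g\right) g\right) + 0 = \left(g^{2} + g \left(6 + g\right)\right) + 0 = g^{2} + g \left(6 + g\right)$)
$D = \frac{1}{6}$ ($D = \frac{1}{6 + 2 \left(-3\right) \left(3 - 3\right)} = \frac{1}{6 + 2 \left(-3\right) 0} = \frac{1}{6 + 0} = \frac{1}{6} \approx 0.16667$)
$Z = \frac{1}{6} \approx 0.16667$
$\left(Z - 4\right)^{2} = \left(\frac{1}{6} - 4\right)^{2} = \left(- \frac{23}{6}\right)^{2} = \frac{529}{36}$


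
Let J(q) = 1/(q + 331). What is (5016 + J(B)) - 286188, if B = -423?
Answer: -25867825/92 ≈ -2.8117e+5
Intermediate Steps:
J(q) = 1/(331 + q)
(5016 + J(B)) - 286188 = (5016 + 1/(331 - 423)) - 286188 = (5016 + 1/(-92)) - 286188 = (5016 - 1/92) - 286188 = 461471/92 - 286188 = -25867825/92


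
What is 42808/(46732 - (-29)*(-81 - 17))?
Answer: 21404/21945 ≈ 0.97535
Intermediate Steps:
42808/(46732 - (-29)*(-81 - 17)) = 42808/(46732 - (-29)*(-98)) = 42808/(46732 - 1*2842) = 42808/(46732 - 2842) = 42808/43890 = 42808*(1/43890) = 21404/21945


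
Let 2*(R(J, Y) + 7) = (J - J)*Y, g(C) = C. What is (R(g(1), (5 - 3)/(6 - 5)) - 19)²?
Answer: 676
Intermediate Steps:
R(J, Y) = -7 (R(J, Y) = -7 + ((J - J)*Y)/2 = -7 + (0*Y)/2 = -7 + (½)*0 = -7 + 0 = -7)
(R(g(1), (5 - 3)/(6 - 5)) - 19)² = (-7 - 19)² = (-26)² = 676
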